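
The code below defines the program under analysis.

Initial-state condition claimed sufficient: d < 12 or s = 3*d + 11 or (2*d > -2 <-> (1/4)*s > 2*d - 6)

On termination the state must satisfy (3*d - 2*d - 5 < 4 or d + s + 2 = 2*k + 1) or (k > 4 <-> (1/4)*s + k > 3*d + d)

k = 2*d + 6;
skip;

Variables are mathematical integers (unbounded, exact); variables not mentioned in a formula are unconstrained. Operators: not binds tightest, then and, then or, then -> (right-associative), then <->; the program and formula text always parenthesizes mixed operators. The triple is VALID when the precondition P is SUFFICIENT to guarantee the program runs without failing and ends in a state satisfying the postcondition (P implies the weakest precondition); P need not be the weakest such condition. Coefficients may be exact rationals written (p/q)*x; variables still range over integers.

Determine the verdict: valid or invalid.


Working backward. After the program, the postcondition (3*d - 2*d - 5 < 4 or d + s + 2 = 2*k + 1) or (k > 4 <-> (1/4)*s + k > 3*d + d) must hold; in canonical form it is d < 9 or d + s = 2*k - 1 or (k > 4 <-> k + (1/4)*s > 4*d).
Before skip: d < 9 or d + s = 2*k - 1 or (k > 4 <-> k + (1/4)*s > 4*d)
Before k := 2*d + 6: d < 9 or s = 3*d + 11 or (2*d > -2 <-> (1/4)*s > 2*d - 6)
The weakest precondition is d < 9 or s = 3*d + 11 or (2*d > -2 <-> (1/4)*s > 2*d - 6).
Check whether d < 12 or s = 3*d + 11 or (2*d > -2 <-> (1/4)*s > 2*d - 6) implies it.
Countermodel: at the initial state d = 9, s = 39, the precondition holds but the weakest precondition fails.
Answer: invalid


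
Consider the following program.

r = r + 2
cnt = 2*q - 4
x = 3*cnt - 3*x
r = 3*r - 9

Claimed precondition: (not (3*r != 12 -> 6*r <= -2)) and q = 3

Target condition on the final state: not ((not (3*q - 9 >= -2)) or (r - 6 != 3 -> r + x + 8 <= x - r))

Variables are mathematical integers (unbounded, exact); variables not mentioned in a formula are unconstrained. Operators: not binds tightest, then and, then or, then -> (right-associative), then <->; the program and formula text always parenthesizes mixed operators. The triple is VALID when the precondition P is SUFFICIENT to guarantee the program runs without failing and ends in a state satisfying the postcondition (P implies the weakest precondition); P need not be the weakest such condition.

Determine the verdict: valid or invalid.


Working backward. After the program, the postcondition not ((not (3*q - 9 >= -2)) or (r - 6 != 3 -> r + x + 8 <= x - r)) must hold; in canonical form it is not ((not (3*q >= 7)) or (r != 9 -> 2*r <= -8)).
Before r := 3*r - 9: not ((not (3*q >= 7)) or (3*r != 18 -> 6*r <= 10))
Before x := 3*cnt - 3*x: not ((not (3*q >= 7)) or (3*r != 18 -> 6*r <= 10))
Before cnt := 2*q - 4: not ((not (3*q >= 7)) or (3*r != 18 -> 6*r <= 10))
Before r := r + 2: not ((not (3*q >= 7)) or (3*r != 12 -> 6*r <= -2))
The weakest precondition is not ((not (3*q >= 7)) or (3*r != 12 -> 6*r <= -2)).
Check whether (not (3*r != 12 -> 6*r <= -2)) and q = 3 implies it.
Every state satisfying the precondition satisfies the weakest precondition: the implication holds.
Answer: valid


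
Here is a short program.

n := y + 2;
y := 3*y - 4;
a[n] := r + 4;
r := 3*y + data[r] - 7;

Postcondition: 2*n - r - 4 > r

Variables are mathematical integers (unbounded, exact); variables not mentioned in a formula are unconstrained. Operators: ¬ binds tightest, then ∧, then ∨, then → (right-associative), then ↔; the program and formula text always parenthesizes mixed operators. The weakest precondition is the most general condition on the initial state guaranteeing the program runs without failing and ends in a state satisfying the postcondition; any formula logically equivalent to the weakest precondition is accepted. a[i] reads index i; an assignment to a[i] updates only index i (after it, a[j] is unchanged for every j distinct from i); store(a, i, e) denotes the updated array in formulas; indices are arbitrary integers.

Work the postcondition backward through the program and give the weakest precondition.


Working backward. After the program, the postcondition 2*n - r - 4 > r must hold; in canonical form it is 2*n > 2*r + 4.
Before r := 3*y + data[r] - 7: 2*n > 2*data[r] + 6*y - 10
Before a[n] := r + 4: 2*n > 2*data[r] + 6*y - 10
Before y := 3*y - 4: 2*n > 2*data[r] + 18*y - 34
Before n := y + 2: 2*data[r] + 16*y < 38
Answer: WP = 2*data[r] + 16*y < 38


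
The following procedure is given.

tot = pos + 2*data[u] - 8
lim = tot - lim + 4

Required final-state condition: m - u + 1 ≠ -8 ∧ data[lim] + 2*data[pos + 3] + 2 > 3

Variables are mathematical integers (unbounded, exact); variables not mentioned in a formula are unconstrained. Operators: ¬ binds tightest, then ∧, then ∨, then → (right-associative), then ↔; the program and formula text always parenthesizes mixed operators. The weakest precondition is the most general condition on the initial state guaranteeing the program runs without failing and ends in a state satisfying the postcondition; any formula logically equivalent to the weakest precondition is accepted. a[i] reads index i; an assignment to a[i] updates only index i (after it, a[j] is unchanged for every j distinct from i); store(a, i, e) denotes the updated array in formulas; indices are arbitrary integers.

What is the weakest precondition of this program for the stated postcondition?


Working backward. After the program, the postcondition m - u + 1 ≠ -8 ∧ data[lim] + 2*data[pos + 3] + 2 > 3 must hold; in canonical form it is m ≠ u - 9 ∧ 2*data[pos + 3] + data[lim] > 1.
Before lim := tot - lim + 4: m ≠ u - 9 ∧ data[-lim + tot + 4] + 2*data[pos + 3] > 1
Before tot := pos + 2*data[u] - 8: m ≠ u - 9 ∧ 2*data[pos + 3] + data[2*data[u] - lim + pos - 4] > 1
Answer: WP = m ≠ u - 9 ∧ 2*data[pos + 3] + data[2*data[u] - lim + pos - 4] > 1


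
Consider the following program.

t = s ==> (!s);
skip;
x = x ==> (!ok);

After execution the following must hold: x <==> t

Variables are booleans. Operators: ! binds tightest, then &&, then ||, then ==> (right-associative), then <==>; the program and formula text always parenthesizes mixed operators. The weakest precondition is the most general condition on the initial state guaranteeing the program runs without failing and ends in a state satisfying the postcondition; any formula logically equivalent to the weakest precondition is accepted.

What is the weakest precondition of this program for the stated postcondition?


Working backward. After the program, x <==> t must hold.
Before x := x ==> (!ok): (x ==> (!ok)) <==> t
Before skip: (x ==> (!ok)) <==> t
Before t := s ==> (!s): (x ==> (!ok)) <==> (s ==> (!s))
Answer: WP = (x ==> (!ok)) <==> (s ==> (!s))


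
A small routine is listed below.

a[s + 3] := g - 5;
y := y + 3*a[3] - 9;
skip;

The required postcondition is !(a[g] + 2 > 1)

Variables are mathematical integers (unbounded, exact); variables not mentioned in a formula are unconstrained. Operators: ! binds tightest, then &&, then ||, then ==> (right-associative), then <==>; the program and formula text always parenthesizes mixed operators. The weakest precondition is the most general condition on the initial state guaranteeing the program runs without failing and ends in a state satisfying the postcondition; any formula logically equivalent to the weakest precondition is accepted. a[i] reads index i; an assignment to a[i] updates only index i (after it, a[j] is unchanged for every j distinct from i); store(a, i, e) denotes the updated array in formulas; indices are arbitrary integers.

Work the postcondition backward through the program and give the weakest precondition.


Working backward. After the program, the postcondition !(a[g] + 2 > 1) must hold; in canonical form it is !(a[g] > -1).
Before skip: !(a[g] > -1)
Before y := y + 3*a[3] - 9: !(a[g] > -1)
Before a[s + 3] := g - 5: !(store(a, s + 3, g - 5)[g] > -1)
Answer: WP = !(store(a, s + 3, g - 5)[g] > -1)


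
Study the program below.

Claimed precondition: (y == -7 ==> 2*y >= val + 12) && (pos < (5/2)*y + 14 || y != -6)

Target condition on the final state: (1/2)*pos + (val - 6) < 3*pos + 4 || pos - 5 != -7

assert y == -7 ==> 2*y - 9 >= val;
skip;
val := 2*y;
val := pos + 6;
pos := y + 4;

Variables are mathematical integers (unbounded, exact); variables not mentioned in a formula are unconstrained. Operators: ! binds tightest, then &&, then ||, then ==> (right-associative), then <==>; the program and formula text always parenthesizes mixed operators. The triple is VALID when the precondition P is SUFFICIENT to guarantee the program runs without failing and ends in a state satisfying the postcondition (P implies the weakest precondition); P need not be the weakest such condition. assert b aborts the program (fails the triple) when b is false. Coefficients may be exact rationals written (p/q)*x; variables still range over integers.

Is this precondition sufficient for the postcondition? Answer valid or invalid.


Working backward. After the program, the postcondition (1/2)*pos + (val - 6) < 3*pos + 4 || pos - 5 != -7 must hold; in canonical form it is val < (5/2)*pos + 10 || pos != -2.
Before pos := y + 4: val < (5/2)*y + 20 || y != -6
Before val := pos + 6: pos < (5/2)*y + 14 || y != -6
Before val := 2*y: pos < (5/2)*y + 14 || y != -6
Before skip: pos < (5/2)*y + 14 || y != -6
Before assert y == -7 ==> 2*y - 9 >= val: (y == -7 ==> 2*y >= val + 9) && (pos < (5/2)*y + 14 || y != -6)
The weakest precondition is (y == -7 ==> 2*y >= val + 9) && (pos < (5/2)*y + 14 || y != -6).
Check whether (y == -7 ==> 2*y >= val + 12) && (pos < (5/2)*y + 14 || y != -6) implies it.
Every state satisfying the precondition satisfies the weakest precondition: the implication holds.
Answer: valid


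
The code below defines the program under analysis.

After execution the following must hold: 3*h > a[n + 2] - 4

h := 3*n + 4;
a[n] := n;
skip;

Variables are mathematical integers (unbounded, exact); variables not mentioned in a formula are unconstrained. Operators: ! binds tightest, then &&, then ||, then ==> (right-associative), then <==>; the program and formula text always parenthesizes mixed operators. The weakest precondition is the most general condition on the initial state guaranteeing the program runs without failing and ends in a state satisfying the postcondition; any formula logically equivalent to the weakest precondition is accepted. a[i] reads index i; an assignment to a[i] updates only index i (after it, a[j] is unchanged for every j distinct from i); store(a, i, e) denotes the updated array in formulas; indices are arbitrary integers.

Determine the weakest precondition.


Working backward. After the program, 3*h > a[n + 2] - 4 must hold.
Before skip: 3*h > a[n + 2] - 4
Before a[n] := n: 3*h > store(a, n, n)[n + 2] - 4
Before h := 3*n + 4: 9*n > store(a, n, n)[n + 2] - 16
Answer: WP = 9*n > store(a, n, n)[n + 2] - 16


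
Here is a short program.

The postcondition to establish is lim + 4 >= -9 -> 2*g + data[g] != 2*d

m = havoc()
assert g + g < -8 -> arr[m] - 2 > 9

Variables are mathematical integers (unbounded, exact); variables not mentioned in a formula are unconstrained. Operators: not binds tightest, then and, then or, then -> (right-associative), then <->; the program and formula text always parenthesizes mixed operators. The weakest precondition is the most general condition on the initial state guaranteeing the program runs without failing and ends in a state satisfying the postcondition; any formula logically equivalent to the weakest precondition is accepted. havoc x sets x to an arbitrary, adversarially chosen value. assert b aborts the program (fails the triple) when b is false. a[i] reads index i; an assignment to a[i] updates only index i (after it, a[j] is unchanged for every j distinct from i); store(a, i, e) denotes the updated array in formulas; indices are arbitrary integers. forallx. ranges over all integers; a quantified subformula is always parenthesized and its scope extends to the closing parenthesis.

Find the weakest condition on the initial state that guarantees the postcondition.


Working backward. After the program, the postcondition lim + 4 >= -9 -> 2*g + data[g] != 2*d must hold; in canonical form it is lim >= -13 -> data[g] + 2*g != 2*d.
Before assert g + g < -8 -> arr[m] - 2 > 9: (2*g < -8 -> arr[m] > 11) and (lim >= -13 -> data[g] + 2*g != 2*d)
Before havoc m: forall m_1. ((2*g < -8 -> arr[m_1] > 11) and (lim >= -13 -> data[g] + 2*g != 2*d))
Answer: WP = forall m_1. ((2*g < -8 -> arr[m_1] > 11) and (lim >= -13 -> data[g] + 2*g != 2*d))


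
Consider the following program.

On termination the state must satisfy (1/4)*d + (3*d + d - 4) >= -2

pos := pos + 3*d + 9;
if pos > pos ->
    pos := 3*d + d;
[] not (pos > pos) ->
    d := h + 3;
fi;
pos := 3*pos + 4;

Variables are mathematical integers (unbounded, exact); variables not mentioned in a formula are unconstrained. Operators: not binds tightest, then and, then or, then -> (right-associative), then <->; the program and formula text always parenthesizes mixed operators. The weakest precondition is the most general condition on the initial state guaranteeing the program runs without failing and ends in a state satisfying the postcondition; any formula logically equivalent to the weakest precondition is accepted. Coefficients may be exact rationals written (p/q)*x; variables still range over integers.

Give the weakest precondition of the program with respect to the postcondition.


Working backward. After the program, the postcondition (1/4)*d + (3*d + d - 4) >= -2 must hold; in canonical form it is (17/4)*d >= 2.
Before pos := 3*pos + 4: (17/4)*d >= 2
Then branch requires (17/4)*d >= 2; else branch requires (17/4)*h >= -43/4.
Before the if: (17/4)*h >= -43/4
Before pos := pos + 3*d + 9: (17/4)*h >= -43/4
Answer: WP = (17/4)*h >= -43/4


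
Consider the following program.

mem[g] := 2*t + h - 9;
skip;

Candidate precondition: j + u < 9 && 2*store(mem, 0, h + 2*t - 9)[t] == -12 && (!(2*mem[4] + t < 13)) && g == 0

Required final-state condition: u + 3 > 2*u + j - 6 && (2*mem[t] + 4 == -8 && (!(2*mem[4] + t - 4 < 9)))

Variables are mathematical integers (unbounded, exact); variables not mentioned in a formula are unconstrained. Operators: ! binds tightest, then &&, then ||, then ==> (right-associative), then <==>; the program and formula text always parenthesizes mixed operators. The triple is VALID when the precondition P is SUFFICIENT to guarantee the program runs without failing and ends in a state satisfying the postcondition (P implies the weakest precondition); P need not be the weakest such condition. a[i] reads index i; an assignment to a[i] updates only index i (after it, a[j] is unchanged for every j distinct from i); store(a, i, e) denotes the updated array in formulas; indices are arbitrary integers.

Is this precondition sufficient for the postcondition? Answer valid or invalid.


Working backward. After the program, the postcondition u + 3 > 2*u + j - 6 && (2*mem[t] + 4 == -8 && (!(2*mem[4] + t - 4 < 9))) must hold; in canonical form it is j + u < 9 && 2*mem[t] == -12 && (!(2*mem[4] + t < 13)).
Before skip: j + u < 9 && 2*mem[t] == -12 && (!(2*mem[4] + t < 13))
Before mem[g] := 2*t + h - 9: j + u < 9 && 2*store(mem, g, h + 2*t - 9)[t] == -12 && (!(2*store(mem, g, h + 2*t - 9)[4] + t < 13))
The weakest precondition is j + u < 9 && 2*store(mem, g, h + 2*t - 9)[t] == -12 && (!(2*store(mem, g, h + 2*t - 9)[4] + t < 13)).
Check whether j + u < 9 && 2*store(mem, 0, h + 2*t - 9)[t] == -12 && (!(2*mem[4] + t < 13)) && g == 0 implies it.
Every state satisfying the precondition satisfies the weakest precondition: the implication holds.
Answer: valid


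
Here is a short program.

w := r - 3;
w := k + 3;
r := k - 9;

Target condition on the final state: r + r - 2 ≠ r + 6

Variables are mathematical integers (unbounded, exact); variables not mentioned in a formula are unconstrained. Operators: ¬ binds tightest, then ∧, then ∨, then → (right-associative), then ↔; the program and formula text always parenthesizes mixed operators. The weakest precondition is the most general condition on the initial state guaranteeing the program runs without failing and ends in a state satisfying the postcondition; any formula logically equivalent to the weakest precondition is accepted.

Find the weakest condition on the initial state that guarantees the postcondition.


Working backward. After the program, the postcondition r + r - 2 ≠ r + 6 must hold; in canonical form it is r ≠ 8.
Before r := k - 9: k ≠ 17
Before w := k + 3: k ≠ 17
Before w := r - 3: k ≠ 17
Answer: WP = k ≠ 17


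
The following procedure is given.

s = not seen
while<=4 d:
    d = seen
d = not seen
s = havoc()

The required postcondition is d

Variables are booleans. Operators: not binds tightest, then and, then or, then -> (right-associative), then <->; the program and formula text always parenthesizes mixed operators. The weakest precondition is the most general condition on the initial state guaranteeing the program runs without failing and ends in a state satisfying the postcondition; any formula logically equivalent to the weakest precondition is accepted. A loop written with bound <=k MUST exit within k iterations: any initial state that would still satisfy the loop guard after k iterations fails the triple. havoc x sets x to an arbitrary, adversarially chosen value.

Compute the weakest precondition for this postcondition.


Working backward. After the program, d must hold.
Before havoc s: d
Before d := not seen: not seen
Before the loop (bound <=4), unroll the exhaustion recursion (WP_0 = exit-now case; WP_j = one more guarded iteration, up to j = 4):
  WP_0: (not d) and (not seen)
  WP_1: (d -> (not seen)) and ((not d) -> (not seen))
  WP_2: (d -> (seen -> (not seen))) and ((not d) -> (not seen))
  WP_3: (d -> (seen -> (seen -> (not seen)))) and ((not d) -> (not seen))
  WP_4: (d -> (seen -> (seen -> (seen -> (not seen))))) and ((not d) -> (not seen))
So before the loop: (d -> (seen -> (seen -> (seen -> (not seen))))) and ((not d) -> (not seen))
Before s := not seen: (d -> (seen -> (seen -> (seen -> (not seen))))) and ((not d) -> (not seen))
Answer: WP = (d -> (seen -> (seen -> (seen -> (not seen))))) and ((not d) -> (not seen))


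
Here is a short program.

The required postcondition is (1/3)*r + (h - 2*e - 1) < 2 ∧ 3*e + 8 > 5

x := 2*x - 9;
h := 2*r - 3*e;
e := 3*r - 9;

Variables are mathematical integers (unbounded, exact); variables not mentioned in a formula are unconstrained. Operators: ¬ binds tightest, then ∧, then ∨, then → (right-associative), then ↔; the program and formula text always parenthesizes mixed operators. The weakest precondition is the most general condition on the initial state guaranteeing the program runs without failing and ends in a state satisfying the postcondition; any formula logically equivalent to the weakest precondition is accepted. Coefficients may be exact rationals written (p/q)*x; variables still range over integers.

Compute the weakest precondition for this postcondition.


Working backward. After the program, the postcondition (1/3)*r + (h - 2*e - 1) < 2 ∧ 3*e + 8 > 5 must hold; in canonical form it is h + (1/3)*r < 2*e + 3 ∧ 3*e > -3.
Before e := 3*r - 9: h < (17/3)*r - 15 ∧ 9*r > 24
Before h := 2*r - 3*e: 3*e + (11/3)*r > 15 ∧ 9*r > 24
Before x := 2*x - 9: 3*e + (11/3)*r > 15 ∧ 9*r > 24
Answer: WP = 3*e + (11/3)*r > 15 ∧ 9*r > 24


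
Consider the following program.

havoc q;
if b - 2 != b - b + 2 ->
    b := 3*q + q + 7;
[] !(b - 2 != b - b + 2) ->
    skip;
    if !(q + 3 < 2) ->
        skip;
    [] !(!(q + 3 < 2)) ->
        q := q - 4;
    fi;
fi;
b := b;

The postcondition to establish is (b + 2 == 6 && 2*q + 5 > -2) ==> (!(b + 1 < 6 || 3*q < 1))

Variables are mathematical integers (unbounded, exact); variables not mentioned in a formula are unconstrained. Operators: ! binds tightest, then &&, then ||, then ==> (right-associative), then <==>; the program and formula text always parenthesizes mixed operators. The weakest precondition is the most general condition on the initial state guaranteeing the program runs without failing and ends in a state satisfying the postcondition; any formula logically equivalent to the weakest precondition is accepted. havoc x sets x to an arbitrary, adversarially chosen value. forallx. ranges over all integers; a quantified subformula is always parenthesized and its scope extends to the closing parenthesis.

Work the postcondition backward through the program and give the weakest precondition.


Working backward. After the program, the postcondition (b + 2 == 6 && 2*q + 5 > -2) ==> (!(b + 1 < 6 || 3*q < 1)) must hold; in canonical form it is (b == 4 && 2*q > -7) ==> (!(b < 5 || 3*q < 1)).
Before b := b: (b == 4 && 2*q > -7) ==> (!(b < 5 || 3*q < 1))
Then branch requires (4*q == -3 && 2*q > -7) ==> (!(4*q < -2 || 3*q < 1)); else branch requires ((!(q < -1)) ==> ((b == 4 && 2*q > -7) ==> (!(b < 5 || 3*q < 1)))) && (q < -1 ==> ((b == 4 && 2*q > 1) ==> (!(b < 5 || 3*q < 13)))).
Before the if: (b != 4 ==> ((4*q == -3 && 2*q > -7) ==> (!(4*q < -2 || 3*q < 1)))) && ((!(b != 4)) ==> (((!(q < -1)) ==> ((b == 4 && 2*q > -7) ==> (!(b < 5 || 3*q < 1)))) && (q < -1 ==> ((b == 4 && 2*q > 1) ==> (!(b < 5 || 3*q < 13))))))
Before havoc q: forall q_1. ((b != 4 ==> ((4*q_1 == -3 && 2*q_1 > -7) ==> (!(4*q_1 < -2 || 3*q_1 < 1)))) && ((!(b != 4)) ==> (((!(q_1 < -1)) ==> ((b == 4 && 2*q_1 > -7) ==> (!(b < 5 || 3*q_1 < 1)))) && (q_1 < -1 ==> ((b == 4 && 2*q_1 > 1) ==> (!(b < 5 || 3*q_1 < 13)))))))
Answer: WP = forall q_1. ((b != 4 ==> ((4*q_1 == -3 && 2*q_1 > -7) ==> (!(4*q_1 < -2 || 3*q_1 < 1)))) && ((!(b != 4)) ==> (((!(q_1 < -1)) ==> ((b == 4 && 2*q_1 > -7) ==> (!(b < 5 || 3*q_1 < 1)))) && (q_1 < -1 ==> ((b == 4 && 2*q_1 > 1) ==> (!(b < 5 || 3*q_1 < 13)))))))


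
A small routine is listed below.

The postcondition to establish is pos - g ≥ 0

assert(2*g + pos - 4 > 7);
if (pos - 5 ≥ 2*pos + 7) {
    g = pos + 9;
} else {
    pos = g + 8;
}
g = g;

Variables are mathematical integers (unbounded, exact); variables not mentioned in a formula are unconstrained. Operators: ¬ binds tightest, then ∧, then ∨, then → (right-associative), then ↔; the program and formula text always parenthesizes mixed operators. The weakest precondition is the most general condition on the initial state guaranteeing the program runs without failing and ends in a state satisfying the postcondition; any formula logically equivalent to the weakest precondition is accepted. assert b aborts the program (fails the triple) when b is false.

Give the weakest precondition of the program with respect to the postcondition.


Working backward. After the program, the postcondition pos - g ≥ 0 must hold; in canonical form it is pos ≥ g.
Before g := g: pos ≥ g
Then branch requires false; else branch requires true.
Before the if: ¬(pos ≤ -12)
Before assert 2*g + pos - 4 > 7: 2*g + pos > 11 ∧ (¬(pos ≤ -12))
Answer: WP = 2*g + pos > 11 ∧ (¬(pos ≤ -12))


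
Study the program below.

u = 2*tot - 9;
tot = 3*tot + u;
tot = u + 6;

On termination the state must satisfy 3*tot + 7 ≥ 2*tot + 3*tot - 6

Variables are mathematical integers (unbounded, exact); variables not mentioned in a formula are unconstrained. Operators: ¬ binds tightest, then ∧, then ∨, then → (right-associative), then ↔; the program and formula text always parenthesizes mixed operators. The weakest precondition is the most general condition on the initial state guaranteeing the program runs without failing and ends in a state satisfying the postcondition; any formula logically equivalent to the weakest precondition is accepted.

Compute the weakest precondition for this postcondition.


Working backward. After the program, the postcondition 3*tot + 7 ≥ 2*tot + 3*tot - 6 must hold; in canonical form it is 2*tot ≤ 13.
Before tot := u + 6: 2*u ≤ 1
Before tot := 3*tot + u: 2*u ≤ 1
Before u := 2*tot - 9: 4*tot ≤ 19
Answer: WP = 4*tot ≤ 19


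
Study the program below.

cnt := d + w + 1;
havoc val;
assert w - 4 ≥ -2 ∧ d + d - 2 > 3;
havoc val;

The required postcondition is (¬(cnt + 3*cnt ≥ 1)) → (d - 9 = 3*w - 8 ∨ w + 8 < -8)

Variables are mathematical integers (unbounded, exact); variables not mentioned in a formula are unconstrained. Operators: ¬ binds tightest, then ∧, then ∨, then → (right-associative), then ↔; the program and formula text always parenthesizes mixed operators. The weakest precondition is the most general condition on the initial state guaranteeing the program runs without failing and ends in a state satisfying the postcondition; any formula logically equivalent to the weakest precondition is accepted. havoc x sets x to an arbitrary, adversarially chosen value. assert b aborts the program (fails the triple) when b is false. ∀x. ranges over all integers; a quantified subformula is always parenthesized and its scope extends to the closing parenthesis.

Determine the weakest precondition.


Working backward. After the program, the postcondition (¬(cnt + 3*cnt ≥ 1)) → (d - 9 = 3*w - 8 ∨ w + 8 < -8) must hold; in canonical form it is (¬(4*cnt ≥ 1)) → (d = 3*w + 1 ∨ w < -16).
Before havoc val: (¬(4*cnt ≥ 1)) → (d = 3*w + 1 ∨ w < -16)
Before assert w - 4 ≥ -2 ∧ d + d - 2 > 3: w ≥ 2 ∧ 2*d > 5 ∧ ((¬(4*cnt ≥ 1)) → (d = 3*w + 1 ∨ w < -16))
Before havoc val: w ≥ 2 ∧ 2*d > 5 ∧ ((¬(4*cnt ≥ 1)) → (d = 3*w + 1 ∨ w < -16))
Before cnt := d + w + 1: w ≥ 2 ∧ 2*d > 5 ∧ ((¬(4*d + 4*w ≥ -3)) → (d = 3*w + 1 ∨ w < -16))
Answer: WP = w ≥ 2 ∧ 2*d > 5 ∧ ((¬(4*d + 4*w ≥ -3)) → (d = 3*w + 1 ∨ w < -16))


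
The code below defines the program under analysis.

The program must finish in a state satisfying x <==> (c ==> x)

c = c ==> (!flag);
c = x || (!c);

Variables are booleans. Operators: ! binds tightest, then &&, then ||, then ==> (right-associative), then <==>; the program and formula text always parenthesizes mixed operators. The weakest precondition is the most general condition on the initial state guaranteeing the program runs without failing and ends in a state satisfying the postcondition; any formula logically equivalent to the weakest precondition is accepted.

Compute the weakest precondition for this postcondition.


Working backward. After the program, x <==> (c ==> x) must hold.
Before c := x || (!c): x <==> ((x || (!c)) ==> x)
Before c := c ==> (!flag): x <==> ((x || (!(c ==> (!flag)))) ==> x)
Answer: WP = x <==> ((x || (!(c ==> (!flag)))) ==> x)


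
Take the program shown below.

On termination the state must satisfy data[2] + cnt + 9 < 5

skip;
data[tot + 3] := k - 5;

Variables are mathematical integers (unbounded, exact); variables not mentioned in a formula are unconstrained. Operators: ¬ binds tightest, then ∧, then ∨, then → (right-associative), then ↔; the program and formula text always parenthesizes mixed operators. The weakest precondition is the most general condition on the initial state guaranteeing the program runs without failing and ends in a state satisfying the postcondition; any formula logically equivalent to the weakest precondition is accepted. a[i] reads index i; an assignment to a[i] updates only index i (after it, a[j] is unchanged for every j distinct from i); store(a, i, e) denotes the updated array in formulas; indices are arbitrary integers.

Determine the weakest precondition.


Working backward. After the program, the postcondition data[2] + cnt + 9 < 5 must hold; in canonical form it is data[2] + cnt < -4.
Before data[tot + 3] := k - 5: store(data, tot + 3, k - 5)[2] + cnt < -4
Before skip: store(data, tot + 3, k - 5)[2] + cnt < -4
Answer: WP = store(data, tot + 3, k - 5)[2] + cnt < -4


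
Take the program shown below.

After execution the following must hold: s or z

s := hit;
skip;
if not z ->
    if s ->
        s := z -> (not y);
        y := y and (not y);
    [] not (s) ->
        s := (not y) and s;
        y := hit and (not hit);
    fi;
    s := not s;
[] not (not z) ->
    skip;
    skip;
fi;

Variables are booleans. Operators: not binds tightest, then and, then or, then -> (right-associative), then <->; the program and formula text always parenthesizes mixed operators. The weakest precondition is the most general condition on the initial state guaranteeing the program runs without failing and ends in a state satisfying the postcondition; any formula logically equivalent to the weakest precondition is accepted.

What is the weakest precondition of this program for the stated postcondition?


Working backward. After the program, s or z must hold.
Then branch requires (s -> ((not (z -> (not y))) or z)) and ((not s) -> ((not ((not y) and s)) or z)); else branch requires s or z.
Before the if: ((not z) -> ((s -> ((not (z -> (not y))) or z)) and ((not s) -> ((not ((not y) and s)) or z)))) and (z -> (s or z))
Before skip: ((not z) -> ((s -> ((not (z -> (not y))) or z)) and ((not s) -> ((not ((not y) and s)) or z)))) and (z -> (s or z))
Before s := hit: ((not z) -> ((hit -> ((not (z -> (not y))) or z)) and ((not hit) -> ((not ((not y) and hit)) or z)))) and (z -> (hit or z))
Answer: WP = ((not z) -> ((hit -> ((not (z -> (not y))) or z)) and ((not hit) -> ((not ((not y) and hit)) or z)))) and (z -> (hit or z))


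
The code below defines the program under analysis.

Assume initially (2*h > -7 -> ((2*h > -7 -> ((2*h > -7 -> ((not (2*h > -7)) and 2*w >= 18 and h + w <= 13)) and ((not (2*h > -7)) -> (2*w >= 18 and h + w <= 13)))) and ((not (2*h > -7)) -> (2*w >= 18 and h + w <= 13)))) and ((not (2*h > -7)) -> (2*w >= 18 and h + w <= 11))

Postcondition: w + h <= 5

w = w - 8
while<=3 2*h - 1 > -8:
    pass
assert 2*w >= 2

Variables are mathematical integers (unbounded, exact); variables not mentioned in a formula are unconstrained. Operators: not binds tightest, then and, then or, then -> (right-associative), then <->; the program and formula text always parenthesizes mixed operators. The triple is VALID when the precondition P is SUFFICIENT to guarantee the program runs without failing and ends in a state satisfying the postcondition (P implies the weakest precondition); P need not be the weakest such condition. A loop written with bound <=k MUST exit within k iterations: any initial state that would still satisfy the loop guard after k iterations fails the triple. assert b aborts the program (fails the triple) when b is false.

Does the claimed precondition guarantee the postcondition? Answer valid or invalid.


Working backward. After the program, the postcondition w + h <= 5 must hold; in canonical form it is h + w <= 5.
Before assert 2*w >= 2: 2*w >= 2 and h + w <= 5
Before the loop (bound <=3), unroll the exhaustion recursion (WP_0 = exit-now case; WP_j = one more guarded iteration, up to j = 3):
  WP_0: (not (2*h > -7)) and 2*w >= 2 and h + w <= 5
  WP_1: (2*h > -7 -> ((not (2*h > -7)) and 2*w >= 2 and h + w <= 5)) and ((not (2*h > -7)) -> (2*w >= 2 and h + w <= 5))
  WP_2: (2*h > -7 -> ((2*h > -7 -> ((not (2*h > -7)) and 2*w >= 2 and h + w <= 5)) and ((not (2*h > -7)) -> (2*w >= 2 and h + w <= 5)))) and ((not (2*h > -7)) -> (2*w >= 2 and h + w <= 5))
  WP_3: (2*h > -7 -> ((2*h > -7 -> ((2*h > -7 -> ((not (2*h > -7)) and 2*w >= 2 and h + w <= 5)) and ((not (2*h > -7)) -> (2*w >= 2 and h + w <= 5)))) and ((not (2*h > -7)) -> (2*w >= 2 and h + w <= 5)))) and ((not (2*h > -7)) -> (2*w >= 2 and h + w <= 5))
So before the loop: (2*h > -7 -> ((2*h > -7 -> ((2*h > -7 -> ((not (2*h > -7)) and 2*w >= 2 and h + w <= 5)) and ((not (2*h > -7)) -> (2*w >= 2 and h + w <= 5)))) and ((not (2*h > -7)) -> (2*w >= 2 and h + w <= 5)))) and ((not (2*h > -7)) -> (2*w >= 2 and h + w <= 5))
Before w := w - 8: (2*h > -7 -> ((2*h > -7 -> ((2*h > -7 -> ((not (2*h > -7)) and 2*w >= 18 and h + w <= 13)) and ((not (2*h > -7)) -> (2*w >= 18 and h + w <= 13)))) and ((not (2*h > -7)) -> (2*w >= 18 and h + w <= 13)))) and ((not (2*h > -7)) -> (2*w >= 18 and h + w <= 13))
The weakest precondition is (2*h > -7 -> ((2*h > -7 -> ((2*h > -7 -> ((not (2*h > -7)) and 2*w >= 18 and h + w <= 13)) and ((not (2*h > -7)) -> (2*w >= 18 and h + w <= 13)))) and ((not (2*h > -7)) -> (2*w >= 18 and h + w <= 13)))) and ((not (2*h > -7)) -> (2*w >= 18 and h + w <= 13)).
Check whether (2*h > -7 -> ((2*h > -7 -> ((2*h > -7 -> ((not (2*h > -7)) and 2*w >= 18 and h + w <= 13)) and ((not (2*h > -7)) -> (2*w >= 18 and h + w <= 13)))) and ((not (2*h > -7)) -> (2*w >= 18 and h + w <= 13)))) and ((not (2*h > -7)) -> (2*w >= 18 and h + w <= 11)) implies it.
Every state satisfying the precondition satisfies the weakest precondition: the implication holds.
Answer: valid


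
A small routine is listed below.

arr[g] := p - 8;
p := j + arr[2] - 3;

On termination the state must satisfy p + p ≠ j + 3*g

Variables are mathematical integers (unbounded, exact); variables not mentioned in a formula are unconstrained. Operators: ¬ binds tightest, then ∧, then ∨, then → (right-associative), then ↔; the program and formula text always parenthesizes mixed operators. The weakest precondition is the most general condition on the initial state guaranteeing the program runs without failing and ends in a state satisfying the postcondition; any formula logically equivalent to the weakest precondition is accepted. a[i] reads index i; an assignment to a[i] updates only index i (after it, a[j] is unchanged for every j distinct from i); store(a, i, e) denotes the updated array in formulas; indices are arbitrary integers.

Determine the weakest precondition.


Working backward. After the program, the postcondition p + p ≠ j + 3*g must hold; in canonical form it is 2*p ≠ 3*g + j.
Before p := j + arr[2] - 3: 2*arr[2] + j ≠ 3*g + 6
Before arr[g] := p - 8: 2*store(arr, g, p - 8)[2] + j ≠ 3*g + 6
Answer: WP = 2*store(arr, g, p - 8)[2] + j ≠ 3*g + 6


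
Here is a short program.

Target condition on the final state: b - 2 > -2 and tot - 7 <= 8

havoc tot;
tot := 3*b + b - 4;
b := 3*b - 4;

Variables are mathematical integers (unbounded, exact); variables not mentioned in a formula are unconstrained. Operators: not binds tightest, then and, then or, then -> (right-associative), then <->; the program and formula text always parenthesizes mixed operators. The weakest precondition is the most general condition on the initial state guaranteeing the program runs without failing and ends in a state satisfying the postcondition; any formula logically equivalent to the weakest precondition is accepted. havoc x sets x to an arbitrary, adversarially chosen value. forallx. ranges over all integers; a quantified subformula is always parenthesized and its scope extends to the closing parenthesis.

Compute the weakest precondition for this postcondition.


Working backward. After the program, the postcondition b - 2 > -2 and tot - 7 <= 8 must hold; in canonical form it is b > 0 and tot <= 15.
Before b := 3*b - 4: 3*b > 4 and tot <= 15
Before tot := 3*b + b - 4: 3*b > 4 and 4*b <= 19
Before havoc tot: 3*b > 4 and 4*b <= 19
Answer: WP = 3*b > 4 and 4*b <= 19


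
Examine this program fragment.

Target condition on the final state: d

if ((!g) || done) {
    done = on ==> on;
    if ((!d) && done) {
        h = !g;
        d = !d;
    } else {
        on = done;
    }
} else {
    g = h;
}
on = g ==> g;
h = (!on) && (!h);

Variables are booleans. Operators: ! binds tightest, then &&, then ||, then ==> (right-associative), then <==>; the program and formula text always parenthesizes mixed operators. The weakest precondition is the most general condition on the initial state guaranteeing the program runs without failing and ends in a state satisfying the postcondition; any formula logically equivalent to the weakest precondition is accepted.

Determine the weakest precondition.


Working backward. After the program, d must hold.
Before h := (!on) && (!h): d
Before on := g ==> g: d
Then branch requires true; else branch requires d.
Before the if: (!((!g) || done)) ==> d
Answer: WP = (!((!g) || done)) ==> d


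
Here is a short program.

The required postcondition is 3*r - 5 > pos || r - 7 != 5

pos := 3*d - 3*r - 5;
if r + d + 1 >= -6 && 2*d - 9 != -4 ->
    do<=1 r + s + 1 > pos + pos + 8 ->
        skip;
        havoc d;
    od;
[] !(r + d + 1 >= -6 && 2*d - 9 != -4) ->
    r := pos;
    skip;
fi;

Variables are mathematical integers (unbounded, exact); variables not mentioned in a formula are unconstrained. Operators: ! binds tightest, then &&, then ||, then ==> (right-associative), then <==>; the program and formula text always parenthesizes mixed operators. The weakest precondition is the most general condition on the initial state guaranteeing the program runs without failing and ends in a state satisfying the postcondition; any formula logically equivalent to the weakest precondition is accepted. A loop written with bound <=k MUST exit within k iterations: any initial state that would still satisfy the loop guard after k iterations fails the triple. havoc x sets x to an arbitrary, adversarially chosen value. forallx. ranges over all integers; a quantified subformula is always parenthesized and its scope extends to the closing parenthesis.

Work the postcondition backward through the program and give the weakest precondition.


Working backward. After the program, the postcondition 3*r - 5 > pos || r - 7 != 5 must hold; in canonical form it is 3*r > pos + 5 || r != 12.
Then branch requires (r + s > 2*pos + 7 ==> ((!(r + s > 2*pos + 7)) && (3*r > pos + 5 || r != 12))) && ((!(r + s > 2*pos + 7)) ==> (3*r > pos + 5 || r != 12)); else branch requires 2*pos > 5 || pos != 12.
Before the if: ((d + r >= -7 && 2*d != 5) ==> ((r + s > 2*pos + 7 ==> ((!(r + s > 2*pos + 7)) && (3*r > pos + 5 || r != 12))) && ((!(r + s > 2*pos + 7)) ==> (3*r > pos + 5 || r != 12)))) && ((!(d + r >= -7 && 2*d != 5)) ==> (2*pos > 5 || pos != 12))
Before pos := 3*d - 3*r - 5: ((d + r >= -7 && 2*d != 5) ==> ((7*r + s > 6*d - 3 ==> ((!(7*r + s > 6*d - 3)) && (6*r > 3*d || r != 12))) && ((!(7*r + s > 6*d - 3)) ==> (6*r > 3*d || r != 12)))) && ((!(d + r >= -7 && 2*d != 5)) ==> (6*d > 6*r + 15 || 3*d != 3*r + 17))
Answer: WP = ((d + r >= -7 && 2*d != 5) ==> ((7*r + s > 6*d - 3 ==> ((!(7*r + s > 6*d - 3)) && (6*r > 3*d || r != 12))) && ((!(7*r + s > 6*d - 3)) ==> (6*r > 3*d || r != 12)))) && ((!(d + r >= -7 && 2*d != 5)) ==> (6*d > 6*r + 15 || 3*d != 3*r + 17))


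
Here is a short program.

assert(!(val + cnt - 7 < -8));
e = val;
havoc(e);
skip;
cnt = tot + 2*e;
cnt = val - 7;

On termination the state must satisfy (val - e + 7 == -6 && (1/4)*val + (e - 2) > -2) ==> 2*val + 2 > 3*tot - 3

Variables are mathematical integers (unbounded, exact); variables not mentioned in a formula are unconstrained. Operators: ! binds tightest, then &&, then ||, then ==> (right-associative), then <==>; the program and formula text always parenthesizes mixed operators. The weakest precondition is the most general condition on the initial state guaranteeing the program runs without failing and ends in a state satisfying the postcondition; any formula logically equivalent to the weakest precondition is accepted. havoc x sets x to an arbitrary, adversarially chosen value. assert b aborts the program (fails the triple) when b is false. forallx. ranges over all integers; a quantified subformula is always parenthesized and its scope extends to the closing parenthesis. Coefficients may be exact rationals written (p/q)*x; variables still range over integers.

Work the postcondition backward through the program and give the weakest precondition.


Working backward. After the program, the postcondition (val - e + 7 == -6 && (1/4)*val + (e - 2) > -2) ==> 2*val + 2 > 3*tot - 3 must hold; in canonical form it is (val == e - 13 && e + (1/4)*val > 0) ==> 2*val > 3*tot - 5.
Before cnt := val - 7: (val == e - 13 && e + (1/4)*val > 0) ==> 2*val > 3*tot - 5
Before cnt := tot + 2*e: (val == e - 13 && e + (1/4)*val > 0) ==> 2*val > 3*tot - 5
Before skip: (val == e - 13 && e + (1/4)*val > 0) ==> 2*val > 3*tot - 5
Before havoc e: forall e_1. ((val == e_1 - 13 && e_1 + (1/4)*val > 0) ==> 2*val > 3*tot - 5)
Before e := val: forall e_1. ((val == e_1 - 13 && e_1 + (1/4)*val > 0) ==> 2*val > 3*tot - 5)
Before assert !(val + cnt - 7 < -8): (!(cnt + val < -1)) && (forall e_1. ((val == e_1 - 13 && e_1 + (1/4)*val > 0) ==> 2*val > 3*tot - 5))
Answer: WP = (!(cnt + val < -1)) && (forall e_1. ((val == e_1 - 13 && e_1 + (1/4)*val > 0) ==> 2*val > 3*tot - 5))
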